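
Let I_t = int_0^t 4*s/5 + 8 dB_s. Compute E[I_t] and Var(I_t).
E[I_t] = 0; Var(I_t) = 16*t*(t^2 + 30*t + 300)/75

The Itô integral of a deterministic integrand f(s) has mean 0 because each increment f(s) * (B_{s+ds} - B_s) has mean 0. By the Itô isometry:
  Var( int_0^t f(s) dB_s ) = E[ (int_0^t f(s) dB_s)^2 ] = int_0^t f(s)^2 ds.
Here f(s) = 4*s/5 + 8, so f(s)^2 = 16*(s + 10)^2/25. Integrate:
  int_0^t (16*(s + 10)^2/25) ds = 16*t*(t^2 + 30*t + 300)/75.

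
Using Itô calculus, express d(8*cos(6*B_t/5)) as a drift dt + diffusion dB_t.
d(8*cos(6*B_t/5)) = (-144*cos(6*B_t/5)/25) dt + (-48*sin(6*B_t/5)/5) dB_t

Itô's formula for f(B_t) gives d f(B_t) = f'(B_t) dB_t + (1/2) f''(B_t) dt. Compute derivatives of f(x) = 8*cos(6*x/5):
  f'(x)  = -48*sin(6*x/5)/5
  f''(x) = -288*cos(6*x/5)/25
Substitute x = B_t and multiply the f'' term by 1/2:
  drift     = (1/2) * (-288*cos(6*x/5)/25) evaluated at B_t = -144*cos(6*B_t/5)/25
  diffusion = (-48*sin(6*x/5)/5) evaluated at B_t = -48*sin(6*B_t/5)/5
Therefore d(8*cos(6*B_t/5)) = (-144*cos(6*B_t/5)/25) dt + (-48*sin(6*B_t/5)/5) dB_t.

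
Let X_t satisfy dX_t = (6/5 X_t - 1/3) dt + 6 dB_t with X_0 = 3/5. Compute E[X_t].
E[X_t] = 29*exp(6*t/5)/90 + 5/18

Taking expectations and using E[dB_t] = 0, the mean m(t) = E[X_t] satisfies the ODE m'(t) = a m(t) + b with m(0) = x_0. With a = 6/5, b = -1/3, x_0 = 3/5, the solution is
  m(t) = x_0 * exp(a t) + (b/a) * (exp(a t) - 1)
       = (3/5) * exp((6/5) t) + ((-1/3)/(6/5)) * (exp((6/5) t) - 1)
       = 29*exp(6*t/5)/90 + 5/18.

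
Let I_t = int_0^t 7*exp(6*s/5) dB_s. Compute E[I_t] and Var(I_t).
E[I_t] = 0; Var(I_t) = 245*exp(12*t/5)/12 - 245/12

The Itô integral of a deterministic integrand f(s) has mean 0 because each increment f(s) * (B_{s+ds} - B_s) has mean 0. By the Itô isometry:
  Var( int_0^t f(s) dB_s ) = E[ (int_0^t f(s) dB_s)^2 ] = int_0^t f(s)^2 ds.
Here f(s) = 7*exp(6*s/5), so f(s)^2 = 49*exp(12*s/5). Integrate:
  int_0^t (49*exp(12*s/5)) ds = 245*exp(12*t/5)/12 - 245/12.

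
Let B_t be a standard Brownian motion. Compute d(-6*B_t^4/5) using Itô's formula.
d(-6*B_t^4/5) = (-36*B_t^2/5) dt + (-24*B_t^3/5) dB_t

Itô's formula for f(B_t) gives d f(B_t) = f'(B_t) dB_t + (1/2) f''(B_t) dt. Compute derivatives of f(x) = -6*x^4/5:
  f'(x)  = -24*x^3/5
  f''(x) = -72*x^2/5
Substitute x = B_t and multiply the f'' term by 1/2:
  drift     = (1/2) * (-72*x^2/5) evaluated at B_t = -36*B_t^2/5
  diffusion = (-24*x^3/5) evaluated at B_t = -24*B_t^3/5
Therefore d(-6*B_t^4/5) = (-36*B_t^2/5) dt + (-24*B_t^3/5) dB_t.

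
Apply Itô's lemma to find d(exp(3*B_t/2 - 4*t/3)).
d(exp(3*B_t/2 - 4*t/3)) = (-5*exp(3*B_t/2 - 4*t/3)/24) dt + (3*exp(3*B_t/2 - 4*t/3)/2) dB_t

Itô's formula for f(t, x): d f(t, B_t) = (f_t + (1/2) f_xx) dt + f_x dB_t. Compute partials of f(t, x) = exp(-4*t/3 + 3*x/2):
  f_t(t,x)  = -4*exp(-4*t/3 + 3*x/2)/3
  f_x(t,x)  = 3*exp(-4*t/3 + 3*x/2)/2
  f_xx(t,x) = 9*exp(-4*t/3 + 3*x/2)/4
Assemble drift = f_t + (1/2) f_xx = -5*exp(-4*t/3 + 3*x/2)/24 and diffusion = f_x = 3*exp(-4*t/3 + 3*x/2)/2. Substituting x = B_t:
  d(exp(3*B_t/2 - 4*t/3)) = (-5*exp(3*B_t/2 - 4*t/3)/24) dt + (3*exp(3*B_t/2 - 4*t/3)/2) dB_t.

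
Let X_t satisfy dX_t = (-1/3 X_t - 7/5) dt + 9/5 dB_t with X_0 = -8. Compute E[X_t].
E[X_t] = -21/5 - 19*exp(-t/3)/5

Taking expectations and using E[dB_t] = 0, the mean m(t) = E[X_t] satisfies the ODE m'(t) = a m(t) + b with m(0) = x_0. With a = -1/3, b = -7/5, x_0 = -8, the solution is
  m(t) = x_0 * exp(a t) + (b/a) * (exp(a t) - 1)
       = (-8) * exp((-1/3) t) + ((-7/5)/(-1/3)) * (exp((-1/3) t) - 1)
       = -21/5 - 19*exp(-t/3)/5.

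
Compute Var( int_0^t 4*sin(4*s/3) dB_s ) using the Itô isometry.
Var = 8*t - 6*sin(4*t/3)*cos(4*t/3)

The Itô integral of a deterministic integrand f(s) has mean 0 because each increment f(s) * (B_{s+ds} - B_s) has mean 0. By the Itô isometry:
  Var( int_0^t f(s) dB_s ) = E[ (int_0^t f(s) dB_s)^2 ] = int_0^t f(s)^2 ds.
Here f(s) = 4*sin(4*s/3), so f(s)^2 = 16*sin(4*s/3)^2. Integrate:
  int_0^t (16*sin(4*s/3)^2) ds = 8*t - 6*sin(4*t/3)*cos(4*t/3).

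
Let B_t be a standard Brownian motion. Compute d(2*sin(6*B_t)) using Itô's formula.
d(2*sin(6*B_t)) = (-36*sin(6*B_t)) dt + (12*cos(6*B_t)) dB_t

Itô's formula for f(B_t) gives d f(B_t) = f'(B_t) dB_t + (1/2) f''(B_t) dt. Compute derivatives of f(x) = 2*sin(6*x):
  f'(x)  = 12*cos(6*x)
  f''(x) = -72*sin(6*x)
Substitute x = B_t and multiply the f'' term by 1/2:
  drift     = (1/2) * (-72*sin(6*x)) evaluated at B_t = -36*sin(6*B_t)
  diffusion = (12*cos(6*x)) evaluated at B_t = 12*cos(6*B_t)
Therefore d(2*sin(6*B_t)) = (-36*sin(6*B_t)) dt + (12*cos(6*B_t)) dB_t.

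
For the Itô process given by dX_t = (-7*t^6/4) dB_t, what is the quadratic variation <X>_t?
<X>_t = 49*t^13/208

For an Itô process dX_t = a(t) dt + b(t) dB_t, the quadratic variation is <X>_t = int_0^t b(s)^2 ds (the drift term does not contribute). Here b(s) = -7*s^6/4, so
  b(s)^2 = 49*s^12/16.
Integrating from 0 to t:
  <X>_t = int_0^t (49*s^12/16) ds = 49*t^13/208.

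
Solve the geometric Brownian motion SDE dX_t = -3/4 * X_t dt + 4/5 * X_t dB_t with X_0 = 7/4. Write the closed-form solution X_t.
X_t = 7/4 * exp((-107/100) * t + (4/5) * B_t)

For GBM dX = mu X dt + sigma X dB with X_0 = x_0, apply Itô to Y = log X: dY = (mu - sigma^2/2) dt + sigma dB, so Y_t = log(x_0) + (mu - sigma^2/2) t + sigma B_t and hence X_t = x_0 * exp((mu - sigma^2/2) t + sigma B_t).
With mu = -3/4, sigma = 4/5, x_0 = 7/4, this gives:
  X_t = 7/4 * exp((-107/100) * t + (4/5) * B_t).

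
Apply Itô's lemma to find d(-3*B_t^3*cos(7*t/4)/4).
d(-3*B_t^3*cos(7*t/4)/4) = (3*B_t*(7*B_t^2*sin(7*t/4) - 12*cos(7*t/4))/16) dt + (-9*B_t^2*cos(7*t/4)/4) dB_t

Itô's formula for f(t, x): d f(t, B_t) = (f_t + (1/2) f_xx) dt + f_x dB_t. Compute partials of f(t, x) = -3*x^3*cos(7*t/4)/4:
  f_t(t,x)  = 21*x^3*sin(7*t/4)/16
  f_x(t,x)  = -9*x^2*cos(7*t/4)/4
  f_xx(t,x) = -9*x*cos(7*t/4)/2
Assemble drift = f_t + (1/2) f_xx = 3*x*(7*x^2*sin(7*t/4) - 12*cos(7*t/4))/16 and diffusion = f_x = -9*x^2*cos(7*t/4)/4. Substituting x = B_t:
  d(-3*B_t^3*cos(7*t/4)/4) = (3*B_t*(7*B_t^2*sin(7*t/4) - 12*cos(7*t/4))/16) dt + (-9*B_t^2*cos(7*t/4)/4) dB_t.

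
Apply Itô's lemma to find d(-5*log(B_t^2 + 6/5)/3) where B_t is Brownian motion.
d(-5*log(B_t^2 + 6/5)/3) = (25*(5*B_t^2 - 6)/(3*(5*B_t^2 + 6)^2)) dt + (-50*B_t/(15*B_t^2 + 18)) dB_t

Itô's formula for f(B_t) gives d f(B_t) = f'(B_t) dB_t + (1/2) f''(B_t) dt. Compute derivatives of f(x) = -5*log(x^2 + 6/5)/3:
  f'(x)  = -50*x/(15*x^2 + 18)
  f''(x) = 50*(5*x^2 - 6)/(3*(5*x^2 + 6)^2)
Substitute x = B_t and multiply the f'' term by 1/2:
  drift     = (1/2) * (50*(5*x^2 - 6)/(3*(5*x^2 + 6)^2)) evaluated at B_t = 25*(5*B_t^2 - 6)/(3*(5*B_t^2 + 6)^2)
  diffusion = (-50*x/(15*x^2 + 18)) evaluated at B_t = -50*B_t/(15*B_t^2 + 18)
Therefore d(-5*log(B_t^2 + 6/5)/3) = (25*(5*B_t^2 - 6)/(3*(5*B_t^2 + 6)^2)) dt + (-50*B_t/(15*B_t^2 + 18)) dB_t.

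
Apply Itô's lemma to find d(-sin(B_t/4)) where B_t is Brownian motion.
d(-sin(B_t/4)) = (sin(B_t/4)/32) dt + (-cos(B_t/4)/4) dB_t

Itô's formula for f(B_t) gives d f(B_t) = f'(B_t) dB_t + (1/2) f''(B_t) dt. Compute derivatives of f(x) = -sin(x/4):
  f'(x)  = -cos(x/4)/4
  f''(x) = sin(x/4)/16
Substitute x = B_t and multiply the f'' term by 1/2:
  drift     = (1/2) * (sin(x/4)/16) evaluated at B_t = sin(B_t/4)/32
  diffusion = (-cos(x/4)/4) evaluated at B_t = -cos(B_t/4)/4
Therefore d(-sin(B_t/4)) = (sin(B_t/4)/32) dt + (-cos(B_t/4)/4) dB_t.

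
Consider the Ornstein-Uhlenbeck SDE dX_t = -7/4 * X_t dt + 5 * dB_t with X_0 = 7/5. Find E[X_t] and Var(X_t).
E[X_t] = 7*exp(-7*t/4)/5; Var(X_t) = 50/7 - 50*exp(-7*t/2)/7

The OU SDE dX = -theta X dt + sigma dB admits the integrating factor exp(theta t): d(exp(theta t) X_t) = sigma exp(theta t) dB_t. Integrating from 0 to t:
  X_t = x_0 * exp(-theta t) + sigma * int_0^t exp(-theta (t-s)) dB_s.
The Itô integral has mean 0 and (by the Itô isometry) variance sigma^2 * int_0^t exp(-2 theta (t - s)) ds = sigma^2 * (1 - exp(-2 theta t)) / (2 theta).
With theta = 7/4, sigma = 5, x_0 = 7/5:
  E[X_t] = 7/5 * exp(-7/4 t) = 7*exp(-7*t/4)/5
  Var(X_t) = (5)^2 * (1 - exp(-2*7/4 t)) / (2 * 7/4) = 50/7 - 50*exp(-7*t/2)/7.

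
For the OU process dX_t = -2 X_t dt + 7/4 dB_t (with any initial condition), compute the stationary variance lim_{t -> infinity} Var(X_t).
lim Var(X_t) = 49/64

The OU SDE dX = -theta X dt + sigma dB admits the integrating factor exp(theta t): d(exp(theta t) X_t) = sigma exp(theta t) dB_t. Integrating from 0 to t gives X_t = x_0 * exp(-theta t) + sigma * int_0^t exp(-theta (t-s)) dB_s for any initial x_0. The Itô integral has variance (by the Itô isometry) sigma^2 * int_0^t exp(-2 theta (t - s)) ds = sigma^2 * (1 - exp(-2 theta t)) / (2 theta), independent of x_0.
With theta = 2, sigma = 7/4:
  Var(X_t) = (7/4)^2 * (1 - exp(-2*2 t)) / (2 * 2) = 49/64 - 49*exp(-4*t)/64.
As t -> infinity, exp(-2*2 t) -> 0, so the stationary variance is sigma^2 / (2 theta) = 49/64.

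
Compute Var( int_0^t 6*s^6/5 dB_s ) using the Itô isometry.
Var = 36*t^13/325

The Itô integral of a deterministic integrand f(s) has mean 0 because each increment f(s) * (B_{s+ds} - B_s) has mean 0. By the Itô isometry:
  Var( int_0^t f(s) dB_s ) = E[ (int_0^t f(s) dB_s)^2 ] = int_0^t f(s)^2 ds.
Here f(s) = 6*s^6/5, so f(s)^2 = 36*s^12/25. Integrate:
  int_0^t (36*s^12/25) ds = 36*t^13/325.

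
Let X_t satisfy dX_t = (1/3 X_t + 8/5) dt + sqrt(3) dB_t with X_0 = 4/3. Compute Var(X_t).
Var(X_t) = 9*exp(2*t/3)/2 - 9/2

The variance V(t) = Var(X_t) satisfies V'(t) = 2 a V(t) + c^2 with V(0) = 0 (drift coefficient is linear in X, diffusion is constant). With a = 1/3, c = sqrt(3), the solution is
  V(t) = (c^2 / (2 a)) * (exp(2 a t) - 1)
       = (sqrt(3)^2 / (2*(1/3))) * (exp((2/3) t) - 1)
       = 9*exp(2*t/3)/2 - 9/2.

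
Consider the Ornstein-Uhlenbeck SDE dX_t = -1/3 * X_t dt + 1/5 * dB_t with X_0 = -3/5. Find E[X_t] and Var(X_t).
E[X_t] = -3*exp(-t/3)/5; Var(X_t) = 3/50 - 3*exp(-2*t/3)/50

The OU SDE dX = -theta X dt + sigma dB admits the integrating factor exp(theta t): d(exp(theta t) X_t) = sigma exp(theta t) dB_t. Integrating from 0 to t:
  X_t = x_0 * exp(-theta t) + sigma * int_0^t exp(-theta (t-s)) dB_s.
The Itô integral has mean 0 and (by the Itô isometry) variance sigma^2 * int_0^t exp(-2 theta (t - s)) ds = sigma^2 * (1 - exp(-2 theta t)) / (2 theta).
With theta = 1/3, sigma = 1/5, x_0 = -3/5:
  E[X_t] = -3/5 * exp(-1/3 t) = -3*exp(-t/3)/5
  Var(X_t) = (1/5)^2 * (1 - exp(-2*1/3 t)) / (2 * 1/3) = 3/50 - 3*exp(-2*t/3)/50.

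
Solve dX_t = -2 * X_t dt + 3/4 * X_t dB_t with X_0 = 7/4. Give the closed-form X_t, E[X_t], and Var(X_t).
X_t = 7/4 * exp((-73/32) t + (3/4) B_t); E[X_t] = 7*exp(-2*t)/4; Var(X_t) = (49*exp(9*t/16) - 49)*exp(-4*t)/16

For GBM dX = mu X dt + sigma X dB with X_0 = x_0, apply Itô to Y = log X: dY = (mu - sigma^2/2) dt + sigma dB, so Y_t = log(x_0) + (mu - sigma^2/2) t + sigma B_t and hence X_t = x_0 * exp((mu - sigma^2/2) t + sigma B_t).
With mu = -2, sigma = 3/4, x_0 = 7/4, this gives:
  X_t = 7/4 * exp((-73/32) * t + (3/4) * B_t).
Since sigma*B_t ~ Normal(0, sigma^2 t), E[exp(sigma*B_t)] = exp(sigma^2 t / 2); so E[X_t] = x_0 * exp((mu - sigma^2/2) t) * exp(sigma^2 t / 2) = x_0 * exp(mu t) = 7*exp(-2*t)/4.
Var(X_t) = E[X_t^2] - (E[X_t])^2 = x_0^2 * exp(2 mu t) * (exp(sigma^2 t) - 1) = (49*exp(9*t/16) - 49)*exp(-4*t)/16.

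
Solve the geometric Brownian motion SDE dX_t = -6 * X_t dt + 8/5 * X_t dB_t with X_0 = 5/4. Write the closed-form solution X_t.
X_t = 5/4 * exp((-182/25) * t + (8/5) * B_t)

For GBM dX = mu X dt + sigma X dB with X_0 = x_0, apply Itô to Y = log X: dY = (mu - sigma^2/2) dt + sigma dB, so Y_t = log(x_0) + (mu - sigma^2/2) t + sigma B_t and hence X_t = x_0 * exp((mu - sigma^2/2) t + sigma B_t).
With mu = -6, sigma = 8/5, x_0 = 5/4, this gives:
  X_t = 5/4 * exp((-182/25) * t + (8/5) * B_t).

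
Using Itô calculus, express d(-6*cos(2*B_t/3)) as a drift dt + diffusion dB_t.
d(-6*cos(2*B_t/3)) = (4*cos(2*B_t/3)/3) dt + (4*sin(2*B_t/3)) dB_t

Itô's formula for f(B_t) gives d f(B_t) = f'(B_t) dB_t + (1/2) f''(B_t) dt. Compute derivatives of f(x) = -6*cos(2*x/3):
  f'(x)  = 4*sin(2*x/3)
  f''(x) = 8*cos(2*x/3)/3
Substitute x = B_t and multiply the f'' term by 1/2:
  drift     = (1/2) * (8*cos(2*x/3)/3) evaluated at B_t = 4*cos(2*B_t/3)/3
  diffusion = (4*sin(2*x/3)) evaluated at B_t = 4*sin(2*B_t/3)
Therefore d(-6*cos(2*B_t/3)) = (4*cos(2*B_t/3)/3) dt + (4*sin(2*B_t/3)) dB_t.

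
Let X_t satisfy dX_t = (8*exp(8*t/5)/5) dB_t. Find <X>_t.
<X>_t = 4*exp(16*t/5)/5 - 4/5

For an Itô process dX_t = a(t) dt + b(t) dB_t, the quadratic variation is <X>_t = int_0^t b(s)^2 ds (the drift term does not contribute). Here b(s) = 8*exp(8*s/5)/5, so
  b(s)^2 = 64*exp(16*s/5)/25.
Integrating from 0 to t:
  <X>_t = int_0^t (64*exp(16*s/5)/25) ds = 4*exp(16*t/5)/5 - 4/5.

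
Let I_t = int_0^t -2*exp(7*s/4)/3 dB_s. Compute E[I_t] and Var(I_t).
E[I_t] = 0; Var(I_t) = 8*exp(7*t/2)/63 - 8/63

The Itô integral of a deterministic integrand f(s) has mean 0 because each increment f(s) * (B_{s+ds} - B_s) has mean 0. By the Itô isometry:
  Var( int_0^t f(s) dB_s ) = E[ (int_0^t f(s) dB_s)^2 ] = int_0^t f(s)^2 ds.
Here f(s) = -2*exp(7*s/4)/3, so f(s)^2 = 4*exp(7*s/2)/9. Integrate:
  int_0^t (4*exp(7*s/2)/9) ds = 8*exp(7*t/2)/63 - 8/63.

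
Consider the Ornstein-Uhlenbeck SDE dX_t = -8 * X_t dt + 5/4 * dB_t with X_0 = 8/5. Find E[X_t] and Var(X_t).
E[X_t] = 8*exp(-8*t)/5; Var(X_t) = 25/256 - 25*exp(-16*t)/256

The OU SDE dX = -theta X dt + sigma dB admits the integrating factor exp(theta t): d(exp(theta t) X_t) = sigma exp(theta t) dB_t. Integrating from 0 to t:
  X_t = x_0 * exp(-theta t) + sigma * int_0^t exp(-theta (t-s)) dB_s.
The Itô integral has mean 0 and (by the Itô isometry) variance sigma^2 * int_0^t exp(-2 theta (t - s)) ds = sigma^2 * (1 - exp(-2 theta t)) / (2 theta).
With theta = 8, sigma = 5/4, x_0 = 8/5:
  E[X_t] = 8/5 * exp(-8 t) = 8*exp(-8*t)/5
  Var(X_t) = (5/4)^2 * (1 - exp(-2*8 t)) / (2 * 8) = 25/256 - 25*exp(-16*t)/256.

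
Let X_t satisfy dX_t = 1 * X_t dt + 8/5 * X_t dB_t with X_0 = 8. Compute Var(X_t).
Var(X_t) = 64*(exp(64*t/25) - 1)*exp(2*t)

For GBM dX = mu X dt + sigma X dB with X_0 = x_0, apply Itô to Y = log X: dY = (mu - sigma^2/2) dt + sigma dB, so Y_t = log(x_0) + (mu - sigma^2/2) t + sigma B_t and hence X_t = x_0 * exp((mu - sigma^2/2) t + sigma B_t).
With mu = 1, sigma = 8/5, x_0 = 8, this gives:
  X_t = 8 * exp((-7/25) * t + (8/5) * B_t).
Since sigma*B_t ~ Normal(0, sigma^2 t), E[exp(sigma*B_t)] = exp(sigma^2 t / 2); so E[X_t] = x_0 * exp((mu - sigma^2/2) t) * exp(sigma^2 t / 2) = x_0 * exp(mu t) = 8*exp(t).
Var(X_t) = E[X_t^2] - (E[X_t])^2 = x_0^2 * exp(2 mu t) * (exp(sigma^2 t) - 1) = 64*(exp(64*t/25) - 1)*exp(2*t).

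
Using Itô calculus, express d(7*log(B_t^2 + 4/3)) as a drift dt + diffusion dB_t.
d(7*log(B_t^2 + 4/3)) = (21*(4 - 3*B_t^2)/(3*B_t^2 + 4)^2) dt + (42*B_t/(3*B_t^2 + 4)) dB_t

Itô's formula for f(B_t) gives d f(B_t) = f'(B_t) dB_t + (1/2) f''(B_t) dt. Compute derivatives of f(x) = 7*log(x^2 + 4/3):
  f'(x)  = 42*x/(3*x^2 + 4)
  f''(x) = 42*(4 - 3*x^2)/(3*x^2 + 4)^2
Substitute x = B_t and multiply the f'' term by 1/2:
  drift     = (1/2) * (42*(4 - 3*x^2)/(3*x^2 + 4)^2) evaluated at B_t = 21*(4 - 3*B_t^2)/(3*B_t^2 + 4)^2
  diffusion = (42*x/(3*x^2 + 4)) evaluated at B_t = 42*B_t/(3*B_t^2 + 4)
Therefore d(7*log(B_t^2 + 4/3)) = (21*(4 - 3*B_t^2)/(3*B_t^2 + 4)^2) dt + (42*B_t/(3*B_t^2 + 4)) dB_t.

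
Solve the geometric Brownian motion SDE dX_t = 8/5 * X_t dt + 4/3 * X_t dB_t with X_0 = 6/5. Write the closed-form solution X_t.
X_t = 6/5 * exp((32/45) * t + (4/3) * B_t)

For GBM dX = mu X dt + sigma X dB with X_0 = x_0, apply Itô to Y = log X: dY = (mu - sigma^2/2) dt + sigma dB, so Y_t = log(x_0) + (mu - sigma^2/2) t + sigma B_t and hence X_t = x_0 * exp((mu - sigma^2/2) t + sigma B_t).
With mu = 8/5, sigma = 4/3, x_0 = 6/5, this gives:
  X_t = 6/5 * exp((32/45) * t + (4/3) * B_t).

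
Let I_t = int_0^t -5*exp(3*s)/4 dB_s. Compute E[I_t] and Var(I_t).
E[I_t] = 0; Var(I_t) = 25*exp(6*t)/96 - 25/96

The Itô integral of a deterministic integrand f(s) has mean 0 because each increment f(s) * (B_{s+ds} - B_s) has mean 0. By the Itô isometry:
  Var( int_0^t f(s) dB_s ) = E[ (int_0^t f(s) dB_s)^2 ] = int_0^t f(s)^2 ds.
Here f(s) = -5*exp(3*s)/4, so f(s)^2 = 25*exp(6*s)/16. Integrate:
  int_0^t (25*exp(6*s)/16) ds = 25*exp(6*t)/96 - 25/96.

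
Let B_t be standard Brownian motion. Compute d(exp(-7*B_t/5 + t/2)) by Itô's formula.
d(exp(-7*B_t/5 + t/2)) = (37*exp(-7*B_t/5 + t/2)/25) dt + (-7*exp(-7*B_t/5 + t/2)/5) dB_t

Itô's formula for f(t, x): d f(t, B_t) = (f_t + (1/2) f_xx) dt + f_x dB_t. Compute partials of f(t, x) = exp(t/2 - 7*x/5):
  f_t(t,x)  = exp(t/2 - 7*x/5)/2
  f_x(t,x)  = -7*exp(t/2 - 7*x/5)/5
  f_xx(t,x) = 49*exp(t/2 - 7*x/5)/25
Assemble drift = f_t + (1/2) f_xx = 37*exp(t/2 - 7*x/5)/25 and diffusion = f_x = -7*exp(t/2 - 7*x/5)/5. Substituting x = B_t:
  d(exp(-7*B_t/5 + t/2)) = (37*exp(-7*B_t/5 + t/2)/25) dt + (-7*exp(-7*B_t/5 + t/2)/5) dB_t.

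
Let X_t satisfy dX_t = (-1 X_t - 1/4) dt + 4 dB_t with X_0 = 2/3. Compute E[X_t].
E[X_t] = -1/4 + 11*exp(-t)/12

Taking expectations and using E[dB_t] = 0, the mean m(t) = E[X_t] satisfies the ODE m'(t) = a m(t) + b with m(0) = x_0. With a = -1, b = -1/4, x_0 = 2/3, the solution is
  m(t) = x_0 * exp(a t) + (b/a) * (exp(a t) - 1)
       = (2/3) * exp((-1) t) + ((-1/4)/(-1)) * (exp((-1) t) - 1)
       = -1/4 + 11*exp(-t)/12.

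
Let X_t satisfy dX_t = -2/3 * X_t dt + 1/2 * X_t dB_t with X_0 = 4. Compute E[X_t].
E[X_t] = 4*exp(-2*t/3)

For GBM dX = mu X dt + sigma X dB with X_0 = x_0, apply Itô to Y = log X: dY = (mu - sigma^2/2) dt + sigma dB, so Y_t = log(x_0) + (mu - sigma^2/2) t + sigma B_t and hence X_t = x_0 * exp((mu - sigma^2/2) t + sigma B_t).
With mu = -2/3, sigma = 1/2, x_0 = 4, this gives:
  X_t = 4 * exp((-19/24) * t + (1/2) * B_t).
Since sigma*B_t ~ Normal(0, sigma^2 t), E[exp(sigma*B_t)] = exp(sigma^2 t / 2); so E[X_t] = x_0 * exp((mu - sigma^2/2) t) * exp(sigma^2 t / 2) = x_0 * exp(mu t) = 4*exp(-2*t/3).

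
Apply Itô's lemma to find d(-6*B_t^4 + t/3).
d(-6*B_t^4 + t/3) = (1/3 - 36*B_t^2) dt + (-24*B_t^3) dB_t

Itô's formula for f(t, x): d f(t, B_t) = (f_t + (1/2) f_xx) dt + f_x dB_t. Compute partials of f(t, x) = t/3 - 6*x^4:
  f_t(t,x)  = 1/3
  f_x(t,x)  = -24*x^3
  f_xx(t,x) = -72*x^2
Assemble drift = f_t + (1/2) f_xx = 1/3 - 36*x^2 and diffusion = f_x = -24*x^3. Substituting x = B_t:
  d(-6*B_t^4 + t/3) = (1/3 - 36*B_t^2) dt + (-24*B_t^3) dB_t.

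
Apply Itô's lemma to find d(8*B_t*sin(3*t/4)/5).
d(8*B_t*sin(3*t/4)/5) = (6*B_t*cos(3*t/4)/5) dt + (8*sin(3*t/4)/5) dB_t

Itô's formula for f(t, x): d f(t, B_t) = (f_t + (1/2) f_xx) dt + f_x dB_t. Compute partials of f(t, x) = 8*x*sin(3*t/4)/5:
  f_t(t,x)  = 6*x*cos(3*t/4)/5
  f_x(t,x)  = 8*sin(3*t/4)/5
  f_xx(t,x) = 0
Assemble drift = f_t + (1/2) f_xx = 6*x*cos(3*t/4)/5 and diffusion = f_x = 8*sin(3*t/4)/5. Substituting x = B_t:
  d(8*B_t*sin(3*t/4)/5) = (6*B_t*cos(3*t/4)/5) dt + (8*sin(3*t/4)/5) dB_t.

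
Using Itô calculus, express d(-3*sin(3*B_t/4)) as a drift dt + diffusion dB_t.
d(-3*sin(3*B_t/4)) = (27*sin(3*B_t/4)/32) dt + (-9*cos(3*B_t/4)/4) dB_t

Itô's formula for f(B_t) gives d f(B_t) = f'(B_t) dB_t + (1/2) f''(B_t) dt. Compute derivatives of f(x) = -3*sin(3*x/4):
  f'(x)  = -9*cos(3*x/4)/4
  f''(x) = 27*sin(3*x/4)/16
Substitute x = B_t and multiply the f'' term by 1/2:
  drift     = (1/2) * (27*sin(3*x/4)/16) evaluated at B_t = 27*sin(3*B_t/4)/32
  diffusion = (-9*cos(3*x/4)/4) evaluated at B_t = -9*cos(3*B_t/4)/4
Therefore d(-3*sin(3*B_t/4)) = (27*sin(3*B_t/4)/32) dt + (-9*cos(3*B_t/4)/4) dB_t.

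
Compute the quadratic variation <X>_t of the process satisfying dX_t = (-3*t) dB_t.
<X>_t = 3*t^3

For an Itô process dX_t = a(t) dt + b(t) dB_t, the quadratic variation is <X>_t = int_0^t b(s)^2 ds (the drift term does not contribute). Here b(s) = -3*s, so
  b(s)^2 = 9*s^2.
Integrating from 0 to t:
  <X>_t = int_0^t (9*s^2) ds = 3*t^3.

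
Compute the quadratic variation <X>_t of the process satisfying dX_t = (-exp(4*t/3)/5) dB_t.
<X>_t = 3*exp(8*t/3)/200 - 3/200

For an Itô process dX_t = a(t) dt + b(t) dB_t, the quadratic variation is <X>_t = int_0^t b(s)^2 ds (the drift term does not contribute). Here b(s) = -exp(4*s/3)/5, so
  b(s)^2 = exp(8*s/3)/25.
Integrating from 0 to t:
  <X>_t = int_0^t (exp(8*s/3)/25) ds = 3*exp(8*t/3)/200 - 3/200.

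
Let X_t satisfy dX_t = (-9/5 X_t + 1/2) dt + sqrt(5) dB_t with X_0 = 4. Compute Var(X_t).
Var(X_t) = 25/18 - 25*exp(-18*t/5)/18

The variance V(t) = Var(X_t) satisfies V'(t) = 2 a V(t) + c^2 with V(0) = 0 (drift coefficient is linear in X, diffusion is constant). With a = -9/5, c = sqrt(5), the solution is
  V(t) = (c^2 / (2 a)) * (exp(2 a t) - 1)
       = (sqrt(5)^2 / (2*(-9/5))) * (exp((-18/5) t) - 1)
       = 25/18 - 25*exp(-18*t/5)/18.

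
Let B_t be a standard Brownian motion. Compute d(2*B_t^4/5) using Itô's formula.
d(2*B_t^4/5) = (12*B_t^2/5) dt + (8*B_t^3/5) dB_t

Itô's formula for f(B_t) gives d f(B_t) = f'(B_t) dB_t + (1/2) f''(B_t) dt. Compute derivatives of f(x) = 2*x^4/5:
  f'(x)  = 8*x^3/5
  f''(x) = 24*x^2/5
Substitute x = B_t and multiply the f'' term by 1/2:
  drift     = (1/2) * (24*x^2/5) evaluated at B_t = 12*B_t^2/5
  diffusion = (8*x^3/5) evaluated at B_t = 8*B_t^3/5
Therefore d(2*B_t^4/5) = (12*B_t^2/5) dt + (8*B_t^3/5) dB_t.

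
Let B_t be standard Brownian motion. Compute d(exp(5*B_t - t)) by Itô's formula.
d(exp(5*B_t - t)) = (23*exp(5*B_t - t)/2) dt + (5*exp(5*B_t - t)) dB_t

Itô's formula for f(t, x): d f(t, B_t) = (f_t + (1/2) f_xx) dt + f_x dB_t. Compute partials of f(t, x) = exp(-t + 5*x):
  f_t(t,x)  = -exp(-t + 5*x)
  f_x(t,x)  = 5*exp(-t + 5*x)
  f_xx(t,x) = 25*exp(-t + 5*x)
Assemble drift = f_t + (1/2) f_xx = 23*exp(-t + 5*x)/2 and diffusion = f_x = 5*exp(-t + 5*x). Substituting x = B_t:
  d(exp(5*B_t - t)) = (23*exp(5*B_t - t)/2) dt + (5*exp(5*B_t - t)) dB_t.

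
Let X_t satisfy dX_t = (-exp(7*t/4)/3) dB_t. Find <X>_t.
<X>_t = 2*exp(7*t/2)/63 - 2/63

For an Itô process dX_t = a(t) dt + b(t) dB_t, the quadratic variation is <X>_t = int_0^t b(s)^2 ds (the drift term does not contribute). Here b(s) = -exp(7*s/4)/3, so
  b(s)^2 = exp(7*s/2)/9.
Integrating from 0 to t:
  <X>_t = int_0^t (exp(7*s/2)/9) ds = 2*exp(7*t/2)/63 - 2/63.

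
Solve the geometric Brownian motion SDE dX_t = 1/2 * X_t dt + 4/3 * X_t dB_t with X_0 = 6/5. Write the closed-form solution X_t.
X_t = 6/5 * exp((-7/18) * t + (4/3) * B_t)

For GBM dX = mu X dt + sigma X dB with X_0 = x_0, apply Itô to Y = log X: dY = (mu - sigma^2/2) dt + sigma dB, so Y_t = log(x_0) + (mu - sigma^2/2) t + sigma B_t and hence X_t = x_0 * exp((mu - sigma^2/2) t + sigma B_t).
With mu = 1/2, sigma = 4/3, x_0 = 6/5, this gives:
  X_t = 6/5 * exp((-7/18) * t + (4/3) * B_t).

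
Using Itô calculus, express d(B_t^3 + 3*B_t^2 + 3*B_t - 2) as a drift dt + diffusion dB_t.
d(B_t^3 + 3*B_t^2 + 3*B_t - 2) = (3*B_t + 3) dt + (3*B_t^2 + 6*B_t + 3) dB_t

Itô's formula for f(B_t) gives d f(B_t) = f'(B_t) dB_t + (1/2) f''(B_t) dt. Compute derivatives of f(x) = x^3 + 3*x^2 + 3*x - 2:
  f'(x)  = 3*x^2 + 6*x + 3
  f''(x) = 6*x + 6
Substitute x = B_t and multiply the f'' term by 1/2:
  drift     = (1/2) * (6*x + 6) evaluated at B_t = 3*B_t + 3
  diffusion = (3*x^2 + 6*x + 3) evaluated at B_t = 3*B_t^2 + 6*B_t + 3
Therefore d(B_t^3 + 3*B_t^2 + 3*B_t - 2) = (3*B_t + 3) dt + (3*B_t^2 + 6*B_t + 3) dB_t.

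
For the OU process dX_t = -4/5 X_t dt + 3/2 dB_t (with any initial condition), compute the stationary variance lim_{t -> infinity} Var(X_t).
lim Var(X_t) = 45/32

The OU SDE dX = -theta X dt + sigma dB admits the integrating factor exp(theta t): d(exp(theta t) X_t) = sigma exp(theta t) dB_t. Integrating from 0 to t gives X_t = x_0 * exp(-theta t) + sigma * int_0^t exp(-theta (t-s)) dB_s for any initial x_0. The Itô integral has variance (by the Itô isometry) sigma^2 * int_0^t exp(-2 theta (t - s)) ds = sigma^2 * (1 - exp(-2 theta t)) / (2 theta), independent of x_0.
With theta = 4/5, sigma = 3/2:
  Var(X_t) = (3/2)^2 * (1 - exp(-2*4/5 t)) / (2 * 4/5) = 45/32 - 45*exp(-8*t/5)/32.
As t -> infinity, exp(-2*4/5 t) -> 0, so the stationary variance is sigma^2 / (2 theta) = 45/32.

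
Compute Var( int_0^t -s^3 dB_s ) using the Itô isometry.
Var = t^7/7

The Itô integral of a deterministic integrand f(s) has mean 0 because each increment f(s) * (B_{s+ds} - B_s) has mean 0. By the Itô isometry:
  Var( int_0^t f(s) dB_s ) = E[ (int_0^t f(s) dB_s)^2 ] = int_0^t f(s)^2 ds.
Here f(s) = -s^3, so f(s)^2 = s^6. Integrate:
  int_0^t (s^6) ds = t^7/7.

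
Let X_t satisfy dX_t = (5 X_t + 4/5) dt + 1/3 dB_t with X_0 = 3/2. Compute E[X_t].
E[X_t] = 83*exp(5*t)/50 - 4/25

Taking expectations and using E[dB_t] = 0, the mean m(t) = E[X_t] satisfies the ODE m'(t) = a m(t) + b with m(0) = x_0. With a = 5, b = 4/5, x_0 = 3/2, the solution is
  m(t) = x_0 * exp(a t) + (b/a) * (exp(a t) - 1)
       = (3/2) * exp(5 t) + ((4/5)/5) * (exp(5 t) - 1)
       = 83*exp(5*t)/50 - 4/25.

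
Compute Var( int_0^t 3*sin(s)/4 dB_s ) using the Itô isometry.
Var = 9*t/32 - 9*sin(2*t)/64

The Itô integral of a deterministic integrand f(s) has mean 0 because each increment f(s) * (B_{s+ds} - B_s) has mean 0. By the Itô isometry:
  Var( int_0^t f(s) dB_s ) = E[ (int_0^t f(s) dB_s)^2 ] = int_0^t f(s)^2 ds.
Here f(s) = 3*sin(s)/4, so f(s)^2 = 9*sin(s)^2/16. Integrate:
  int_0^t (9*sin(s)^2/16) ds = 9*t/32 - 9*sin(2*t)/64.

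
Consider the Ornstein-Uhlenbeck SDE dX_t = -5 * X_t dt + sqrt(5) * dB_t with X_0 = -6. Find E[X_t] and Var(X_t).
E[X_t] = -6*exp(-5*t); Var(X_t) = 1/2 - exp(-10*t)/2

The OU SDE dX = -theta X dt + sigma dB admits the integrating factor exp(theta t): d(exp(theta t) X_t) = sigma exp(theta t) dB_t. Integrating from 0 to t:
  X_t = x_0 * exp(-theta t) + sigma * int_0^t exp(-theta (t-s)) dB_s.
The Itô integral has mean 0 and (by the Itô isometry) variance sigma^2 * int_0^t exp(-2 theta (t - s)) ds = sigma^2 * (1 - exp(-2 theta t)) / (2 theta).
With theta = 5, sigma = sqrt(5), x_0 = -6:
  E[X_t] = -6 * exp(-5 t) = -6*exp(-5*t)
  Var(X_t) = (sqrt(5))^2 * (1 - exp(-2*5 t)) / (2 * 5) = 1/2 - exp(-10*t)/2.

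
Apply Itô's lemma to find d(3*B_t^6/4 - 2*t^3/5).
d(3*B_t^6/4 - 2*t^3/5) = (45*B_t^4/4 - 6*t^2/5) dt + (9*B_t^5/2) dB_t

Itô's formula for f(t, x): d f(t, B_t) = (f_t + (1/2) f_xx) dt + f_x dB_t. Compute partials of f(t, x) = -2*t^3/5 + 3*x^6/4:
  f_t(t,x)  = -6*t^2/5
  f_x(t,x)  = 9*x^5/2
  f_xx(t,x) = 45*x^4/2
Assemble drift = f_t + (1/2) f_xx = -6*t^2/5 + 45*x^4/4 and diffusion = f_x = 9*x^5/2. Substituting x = B_t:
  d(3*B_t^6/4 - 2*t^3/5) = (45*B_t^4/4 - 6*t^2/5) dt + (9*B_t^5/2) dB_t.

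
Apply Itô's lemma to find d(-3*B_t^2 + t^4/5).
d(-3*B_t^2 + t^4/5) = (4*t^3/5 - 3) dt + (-6*B_t) dB_t

Itô's formula for f(t, x): d f(t, B_t) = (f_t + (1/2) f_xx) dt + f_x dB_t. Compute partials of f(t, x) = t^4/5 - 3*x^2:
  f_t(t,x)  = 4*t^3/5
  f_x(t,x)  = -6*x
  f_xx(t,x) = -6
Assemble drift = f_t + (1/2) f_xx = 4*t^3/5 - 3 and diffusion = f_x = -6*x. Substituting x = B_t:
  d(-3*B_t^2 + t^4/5) = (4*t^3/5 - 3) dt + (-6*B_t) dB_t.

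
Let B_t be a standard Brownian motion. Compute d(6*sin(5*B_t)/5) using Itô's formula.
d(6*sin(5*B_t)/5) = (-15*sin(5*B_t)) dt + (6*cos(5*B_t)) dB_t

Itô's formula for f(B_t) gives d f(B_t) = f'(B_t) dB_t + (1/2) f''(B_t) dt. Compute derivatives of f(x) = 6*sin(5*x)/5:
  f'(x)  = 6*cos(5*x)
  f''(x) = -30*sin(5*x)
Substitute x = B_t and multiply the f'' term by 1/2:
  drift     = (1/2) * (-30*sin(5*x)) evaluated at B_t = -15*sin(5*B_t)
  diffusion = (6*cos(5*x)) evaluated at B_t = 6*cos(5*B_t)
Therefore d(6*sin(5*B_t)/5) = (-15*sin(5*B_t)) dt + (6*cos(5*B_t)) dB_t.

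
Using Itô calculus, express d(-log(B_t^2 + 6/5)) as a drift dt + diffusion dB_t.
d(-log(B_t^2 + 6/5)) = (5*(5*B_t^2 - 6)/(5*B_t^2 + 6)^2) dt + (-10*B_t/(5*B_t^2 + 6)) dB_t

Itô's formula for f(B_t) gives d f(B_t) = f'(B_t) dB_t + (1/2) f''(B_t) dt. Compute derivatives of f(x) = -log(x^2 + 6/5):
  f'(x)  = -10*x/(5*x^2 + 6)
  f''(x) = 10*(5*x^2 - 6)/(5*x^2 + 6)^2
Substitute x = B_t and multiply the f'' term by 1/2:
  drift     = (1/2) * (10*(5*x^2 - 6)/(5*x^2 + 6)^2) evaluated at B_t = 5*(5*B_t^2 - 6)/(5*B_t^2 + 6)^2
  diffusion = (-10*x/(5*x^2 + 6)) evaluated at B_t = -10*B_t/(5*B_t^2 + 6)
Therefore d(-log(B_t^2 + 6/5)) = (5*(5*B_t^2 - 6)/(5*B_t^2 + 6)^2) dt + (-10*B_t/(5*B_t^2 + 6)) dB_t.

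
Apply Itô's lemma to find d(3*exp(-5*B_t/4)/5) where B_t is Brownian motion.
d(3*exp(-5*B_t/4)/5) = (15*exp(-5*B_t/4)/32) dt + (-3*exp(-5*B_t/4)/4) dB_t

Itô's formula for f(B_t) gives d f(B_t) = f'(B_t) dB_t + (1/2) f''(B_t) dt. Compute derivatives of f(x) = 3*exp(-5*x/4)/5:
  f'(x)  = -3*exp(-5*x/4)/4
  f''(x) = 15*exp(-5*x/4)/16
Substitute x = B_t and multiply the f'' term by 1/2:
  drift     = (1/2) * (15*exp(-5*x/4)/16) evaluated at B_t = 15*exp(-5*B_t/4)/32
  diffusion = (-3*exp(-5*x/4)/4) evaluated at B_t = -3*exp(-5*B_t/4)/4
Therefore d(3*exp(-5*B_t/4)/5) = (15*exp(-5*B_t/4)/32) dt + (-3*exp(-5*B_t/4)/4) dB_t.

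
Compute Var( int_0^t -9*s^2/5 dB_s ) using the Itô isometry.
Var = 81*t^5/125

The Itô integral of a deterministic integrand f(s) has mean 0 because each increment f(s) * (B_{s+ds} - B_s) has mean 0. By the Itô isometry:
  Var( int_0^t f(s) dB_s ) = E[ (int_0^t f(s) dB_s)^2 ] = int_0^t f(s)^2 ds.
Here f(s) = -9*s^2/5, so f(s)^2 = 81*s^4/25. Integrate:
  int_0^t (81*s^4/25) ds = 81*t^5/125.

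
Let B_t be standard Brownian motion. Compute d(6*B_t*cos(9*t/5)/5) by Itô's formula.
d(6*B_t*cos(9*t/5)/5) = (-54*B_t*sin(9*t/5)/25) dt + (6*cos(9*t/5)/5) dB_t

Itô's formula for f(t, x): d f(t, B_t) = (f_t + (1/2) f_xx) dt + f_x dB_t. Compute partials of f(t, x) = 6*x*cos(9*t/5)/5:
  f_t(t,x)  = -54*x*sin(9*t/5)/25
  f_x(t,x)  = 6*cos(9*t/5)/5
  f_xx(t,x) = 0
Assemble drift = f_t + (1/2) f_xx = -54*x*sin(9*t/5)/25 and diffusion = f_x = 6*cos(9*t/5)/5. Substituting x = B_t:
  d(6*B_t*cos(9*t/5)/5) = (-54*B_t*sin(9*t/5)/25) dt + (6*cos(9*t/5)/5) dB_t.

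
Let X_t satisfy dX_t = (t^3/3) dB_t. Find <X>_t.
<X>_t = t^7/63

For an Itô process dX_t = a(t) dt + b(t) dB_t, the quadratic variation is <X>_t = int_0^t b(s)^2 ds (the drift term does not contribute). Here b(s) = s^3/3, so
  b(s)^2 = s^6/9.
Integrating from 0 to t:
  <X>_t = int_0^t (s^6/9) ds = t^7/63.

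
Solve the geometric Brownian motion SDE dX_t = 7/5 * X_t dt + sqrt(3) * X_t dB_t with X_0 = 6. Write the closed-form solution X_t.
X_t = 6 * exp((-1/10) * t + (sqrt(3)) * B_t)

For GBM dX = mu X dt + sigma X dB with X_0 = x_0, apply Itô to Y = log X: dY = (mu - sigma^2/2) dt + sigma dB, so Y_t = log(x_0) + (mu - sigma^2/2) t + sigma B_t and hence X_t = x_0 * exp((mu - sigma^2/2) t + sigma B_t).
With mu = 7/5, sigma = sqrt(3), x_0 = 6, this gives:
  X_t = 6 * exp((-1/10) * t + (sqrt(3)) * B_t).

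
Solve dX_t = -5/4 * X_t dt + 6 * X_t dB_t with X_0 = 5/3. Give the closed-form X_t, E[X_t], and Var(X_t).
X_t = 5/3 * exp((-77/4) t + (6) B_t); E[X_t] = 5*exp(-5*t/4)/3; Var(X_t) = (25*exp(36*t) - 25)*exp(-5*t/2)/9

For GBM dX = mu X dt + sigma X dB with X_0 = x_0, apply Itô to Y = log X: dY = (mu - sigma^2/2) dt + sigma dB, so Y_t = log(x_0) + (mu - sigma^2/2) t + sigma B_t and hence X_t = x_0 * exp((mu - sigma^2/2) t + sigma B_t).
With mu = -5/4, sigma = 6, x_0 = 5/3, this gives:
  X_t = 5/3 * exp((-77/4) * t + (6) * B_t).
Since sigma*B_t ~ Normal(0, sigma^2 t), E[exp(sigma*B_t)] = exp(sigma^2 t / 2); so E[X_t] = x_0 * exp((mu - sigma^2/2) t) * exp(sigma^2 t / 2) = x_0 * exp(mu t) = 5*exp(-5*t/4)/3.
Var(X_t) = E[X_t^2] - (E[X_t])^2 = x_0^2 * exp(2 mu t) * (exp(sigma^2 t) - 1) = (25*exp(36*t) - 25)*exp(-5*t/2)/9.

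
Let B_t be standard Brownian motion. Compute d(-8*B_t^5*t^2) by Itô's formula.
d(-8*B_t^5*t^2) = (16*B_t^3*t*(-B_t^2 - 5*t)) dt + (-40*B_t^4*t^2) dB_t

Itô's formula for f(t, x): d f(t, B_t) = (f_t + (1/2) f_xx) dt + f_x dB_t. Compute partials of f(t, x) = -8*t^2*x^5:
  f_t(t,x)  = -16*t*x^5
  f_x(t,x)  = -40*t^2*x^4
  f_xx(t,x) = -160*t^2*x^3
Assemble drift = f_t + (1/2) f_xx = 16*t*x^3*(-5*t - x^2) and diffusion = f_x = -40*t^2*x^4. Substituting x = B_t:
  d(-8*B_t^5*t^2) = (16*B_t^3*t*(-B_t^2 - 5*t)) dt + (-40*B_t^4*t^2) dB_t.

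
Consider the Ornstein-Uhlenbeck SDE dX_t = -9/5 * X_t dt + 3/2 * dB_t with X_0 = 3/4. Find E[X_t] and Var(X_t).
E[X_t] = 3*exp(-9*t/5)/4; Var(X_t) = 5/8 - 5*exp(-18*t/5)/8

The OU SDE dX = -theta X dt + sigma dB admits the integrating factor exp(theta t): d(exp(theta t) X_t) = sigma exp(theta t) dB_t. Integrating from 0 to t:
  X_t = x_0 * exp(-theta t) + sigma * int_0^t exp(-theta (t-s)) dB_s.
The Itô integral has mean 0 and (by the Itô isometry) variance sigma^2 * int_0^t exp(-2 theta (t - s)) ds = sigma^2 * (1 - exp(-2 theta t)) / (2 theta).
With theta = 9/5, sigma = 3/2, x_0 = 3/4:
  E[X_t] = 3/4 * exp(-9/5 t) = 3*exp(-9*t/5)/4
  Var(X_t) = (3/2)^2 * (1 - exp(-2*9/5 t)) / (2 * 9/5) = 5/8 - 5*exp(-18*t/5)/8.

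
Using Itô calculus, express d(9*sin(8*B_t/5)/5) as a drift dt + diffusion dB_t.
d(9*sin(8*B_t/5)/5) = (-288*sin(8*B_t/5)/125) dt + (72*cos(8*B_t/5)/25) dB_t

Itô's formula for f(B_t) gives d f(B_t) = f'(B_t) dB_t + (1/2) f''(B_t) dt. Compute derivatives of f(x) = 9*sin(8*x/5)/5:
  f'(x)  = 72*cos(8*x/5)/25
  f''(x) = -576*sin(8*x/5)/125
Substitute x = B_t and multiply the f'' term by 1/2:
  drift     = (1/2) * (-576*sin(8*x/5)/125) evaluated at B_t = -288*sin(8*B_t/5)/125
  diffusion = (72*cos(8*x/5)/25) evaluated at B_t = 72*cos(8*B_t/5)/25
Therefore d(9*sin(8*B_t/5)/5) = (-288*sin(8*B_t/5)/125) dt + (72*cos(8*B_t/5)/25) dB_t.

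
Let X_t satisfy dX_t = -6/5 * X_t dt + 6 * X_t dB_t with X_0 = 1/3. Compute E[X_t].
E[X_t] = exp(-6*t/5)/3

For GBM dX = mu X dt + sigma X dB with X_0 = x_0, apply Itô to Y = log X: dY = (mu - sigma^2/2) dt + sigma dB, so Y_t = log(x_0) + (mu - sigma^2/2) t + sigma B_t and hence X_t = x_0 * exp((mu - sigma^2/2) t + sigma B_t).
With mu = -6/5, sigma = 6, x_0 = 1/3, this gives:
  X_t = 1/3 * exp((-96/5) * t + (6) * B_t).
Since sigma*B_t ~ Normal(0, sigma^2 t), E[exp(sigma*B_t)] = exp(sigma^2 t / 2); so E[X_t] = x_0 * exp((mu - sigma^2/2) t) * exp(sigma^2 t / 2) = x_0 * exp(mu t) = exp(-6*t/5)/3.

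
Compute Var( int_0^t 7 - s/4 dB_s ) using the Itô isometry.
Var = t*(t^2 - 84*t + 2352)/48

The Itô integral of a deterministic integrand f(s) has mean 0 because each increment f(s) * (B_{s+ds} - B_s) has mean 0. By the Itô isometry:
  Var( int_0^t f(s) dB_s ) = E[ (int_0^t f(s) dB_s)^2 ] = int_0^t f(s)^2 ds.
Here f(s) = 7 - s/4, so f(s)^2 = (s - 28)^2/16. Integrate:
  int_0^t ((s - 28)^2/16) ds = t*(t^2 - 84*t + 2352)/48.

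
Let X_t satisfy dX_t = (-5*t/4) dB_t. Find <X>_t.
<X>_t = 25*t^3/48

For an Itô process dX_t = a(t) dt + b(t) dB_t, the quadratic variation is <X>_t = int_0^t b(s)^2 ds (the drift term does not contribute). Here b(s) = -5*s/4, so
  b(s)^2 = 25*s^2/16.
Integrating from 0 to t:
  <X>_t = int_0^t (25*s^2/16) ds = 25*t^3/48.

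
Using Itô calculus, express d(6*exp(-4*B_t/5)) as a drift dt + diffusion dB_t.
d(6*exp(-4*B_t/5)) = (48*exp(-4*B_t/5)/25) dt + (-24*exp(-4*B_t/5)/5) dB_t

Itô's formula for f(B_t) gives d f(B_t) = f'(B_t) dB_t + (1/2) f''(B_t) dt. Compute derivatives of f(x) = 6*exp(-4*x/5):
  f'(x)  = -24*exp(-4*x/5)/5
  f''(x) = 96*exp(-4*x/5)/25
Substitute x = B_t and multiply the f'' term by 1/2:
  drift     = (1/2) * (96*exp(-4*x/5)/25) evaluated at B_t = 48*exp(-4*B_t/5)/25
  diffusion = (-24*exp(-4*x/5)/5) evaluated at B_t = -24*exp(-4*B_t/5)/5
Therefore d(6*exp(-4*B_t/5)) = (48*exp(-4*B_t/5)/25) dt + (-24*exp(-4*B_t/5)/5) dB_t.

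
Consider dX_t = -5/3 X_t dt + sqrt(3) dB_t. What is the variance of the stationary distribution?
lim Var(X_t) = 9/10

The OU SDE dX = -theta X dt + sigma dB admits the integrating factor exp(theta t): d(exp(theta t) X_t) = sigma exp(theta t) dB_t. Integrating from 0 to t gives X_t = x_0 * exp(-theta t) + sigma * int_0^t exp(-theta (t-s)) dB_s for any initial x_0. The Itô integral has variance (by the Itô isometry) sigma^2 * int_0^t exp(-2 theta (t - s)) ds = sigma^2 * (1 - exp(-2 theta t)) / (2 theta), independent of x_0.
With theta = 5/3, sigma = sqrt(3):
  Var(X_t) = (sqrt(3))^2 * (1 - exp(-2*5/3 t)) / (2 * 5/3) = 9/10 - 9*exp(-10*t/3)/10.
As t -> infinity, exp(-2*5/3 t) -> 0, so the stationary variance is sigma^2 / (2 theta) = 9/10.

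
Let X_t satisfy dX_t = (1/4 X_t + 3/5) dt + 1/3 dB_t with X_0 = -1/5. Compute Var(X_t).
Var(X_t) = 2*exp(t/2)/9 - 2/9

The variance V(t) = Var(X_t) satisfies V'(t) = 2 a V(t) + c^2 with V(0) = 0 (drift coefficient is linear in X, diffusion is constant). With a = 1/4, c = 1/3, the solution is
  V(t) = (c^2 / (2 a)) * (exp(2 a t) - 1)
       = ((1/3)^2 / (2*(1/4))) * (exp((1/2) t) - 1)
       = 2*exp(t/2)/9 - 2/9.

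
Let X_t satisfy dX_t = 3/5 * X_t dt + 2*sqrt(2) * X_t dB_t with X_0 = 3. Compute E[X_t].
E[X_t] = 3*exp(3*t/5)

For GBM dX = mu X dt + sigma X dB with X_0 = x_0, apply Itô to Y = log X: dY = (mu - sigma^2/2) dt + sigma dB, so Y_t = log(x_0) + (mu - sigma^2/2) t + sigma B_t and hence X_t = x_0 * exp((mu - sigma^2/2) t + sigma B_t).
With mu = 3/5, sigma = 2*sqrt(2), x_0 = 3, this gives:
  X_t = 3 * exp((-17/5) * t + (2*sqrt(2)) * B_t).
Since sigma*B_t ~ Normal(0, sigma^2 t), E[exp(sigma*B_t)] = exp(sigma^2 t / 2); so E[X_t] = x_0 * exp((mu - sigma^2/2) t) * exp(sigma^2 t / 2) = x_0 * exp(mu t) = 3*exp(3*t/5).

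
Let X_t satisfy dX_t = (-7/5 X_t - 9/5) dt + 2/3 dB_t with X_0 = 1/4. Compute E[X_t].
E[X_t] = -9/7 + 43*exp(-7*t/5)/28

Taking expectations and using E[dB_t] = 0, the mean m(t) = E[X_t] satisfies the ODE m'(t) = a m(t) + b with m(0) = x_0. With a = -7/5, b = -9/5, x_0 = 1/4, the solution is
  m(t) = x_0 * exp(a t) + (b/a) * (exp(a t) - 1)
       = (1/4) * exp((-7/5) t) + ((-9/5)/(-7/5)) * (exp((-7/5) t) - 1)
       = -9/7 + 43*exp(-7*t/5)/28.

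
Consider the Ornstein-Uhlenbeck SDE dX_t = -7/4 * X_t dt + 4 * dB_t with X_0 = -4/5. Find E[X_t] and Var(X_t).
E[X_t] = -4*exp(-7*t/4)/5; Var(X_t) = 32/7 - 32*exp(-7*t/2)/7

The OU SDE dX = -theta X dt + sigma dB admits the integrating factor exp(theta t): d(exp(theta t) X_t) = sigma exp(theta t) dB_t. Integrating from 0 to t:
  X_t = x_0 * exp(-theta t) + sigma * int_0^t exp(-theta (t-s)) dB_s.
The Itô integral has mean 0 and (by the Itô isometry) variance sigma^2 * int_0^t exp(-2 theta (t - s)) ds = sigma^2 * (1 - exp(-2 theta t)) / (2 theta).
With theta = 7/4, sigma = 4, x_0 = -4/5:
  E[X_t] = -4/5 * exp(-7/4 t) = -4*exp(-7*t/4)/5
  Var(X_t) = (4)^2 * (1 - exp(-2*7/4 t)) / (2 * 7/4) = 32/7 - 32*exp(-7*t/2)/7.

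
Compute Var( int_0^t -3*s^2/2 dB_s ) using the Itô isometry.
Var = 9*t^5/20

The Itô integral of a deterministic integrand f(s) has mean 0 because each increment f(s) * (B_{s+ds} - B_s) has mean 0. By the Itô isometry:
  Var( int_0^t f(s) dB_s ) = E[ (int_0^t f(s) dB_s)^2 ] = int_0^t f(s)^2 ds.
Here f(s) = -3*s^2/2, so f(s)^2 = 9*s^4/4. Integrate:
  int_0^t (9*s^4/4) ds = 9*t^5/20.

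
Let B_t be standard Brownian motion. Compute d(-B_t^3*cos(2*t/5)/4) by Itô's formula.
d(-B_t^3*cos(2*t/5)/4) = (B_t*(2*B_t^2*sin(2*t/5) - 15*cos(2*t/5))/20) dt + (-3*B_t^2*cos(2*t/5)/4) dB_t

Itô's formula for f(t, x): d f(t, B_t) = (f_t + (1/2) f_xx) dt + f_x dB_t. Compute partials of f(t, x) = -x^3*cos(2*t/5)/4:
  f_t(t,x)  = x^3*sin(2*t/5)/10
  f_x(t,x)  = -3*x^2*cos(2*t/5)/4
  f_xx(t,x) = -3*x*cos(2*t/5)/2
Assemble drift = f_t + (1/2) f_xx = x*(2*x^2*sin(2*t/5) - 15*cos(2*t/5))/20 and diffusion = f_x = -3*x^2*cos(2*t/5)/4. Substituting x = B_t:
  d(-B_t^3*cos(2*t/5)/4) = (B_t*(2*B_t^2*sin(2*t/5) - 15*cos(2*t/5))/20) dt + (-3*B_t^2*cos(2*t/5)/4) dB_t.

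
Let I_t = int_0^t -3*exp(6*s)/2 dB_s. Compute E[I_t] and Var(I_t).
E[I_t] = 0; Var(I_t) = 3*exp(12*t)/16 - 3/16

The Itô integral of a deterministic integrand f(s) has mean 0 because each increment f(s) * (B_{s+ds} - B_s) has mean 0. By the Itô isometry:
  Var( int_0^t f(s) dB_s ) = E[ (int_0^t f(s) dB_s)^2 ] = int_0^t f(s)^2 ds.
Here f(s) = -3*exp(6*s)/2, so f(s)^2 = 9*exp(12*s)/4. Integrate:
  int_0^t (9*exp(12*s)/4) ds = 3*exp(12*t)/16 - 3/16.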